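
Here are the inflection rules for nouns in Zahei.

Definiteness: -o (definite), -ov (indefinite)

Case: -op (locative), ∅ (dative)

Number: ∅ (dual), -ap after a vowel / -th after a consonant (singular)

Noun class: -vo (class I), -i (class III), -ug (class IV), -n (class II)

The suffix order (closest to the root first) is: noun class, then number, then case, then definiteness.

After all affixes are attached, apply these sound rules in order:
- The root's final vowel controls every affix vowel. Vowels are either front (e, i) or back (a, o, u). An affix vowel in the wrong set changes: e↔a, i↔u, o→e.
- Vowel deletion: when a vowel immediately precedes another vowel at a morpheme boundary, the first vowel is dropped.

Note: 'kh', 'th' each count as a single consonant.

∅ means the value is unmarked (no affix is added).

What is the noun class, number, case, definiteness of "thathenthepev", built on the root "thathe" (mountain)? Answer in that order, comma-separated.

Segment: thathe-n-th-op-ov.
noun class: -n → class II.
number: -ap/th → singular.
case: -op → locative.
definiteness: -ov → indefinite.

class II, singular, locative, indefinite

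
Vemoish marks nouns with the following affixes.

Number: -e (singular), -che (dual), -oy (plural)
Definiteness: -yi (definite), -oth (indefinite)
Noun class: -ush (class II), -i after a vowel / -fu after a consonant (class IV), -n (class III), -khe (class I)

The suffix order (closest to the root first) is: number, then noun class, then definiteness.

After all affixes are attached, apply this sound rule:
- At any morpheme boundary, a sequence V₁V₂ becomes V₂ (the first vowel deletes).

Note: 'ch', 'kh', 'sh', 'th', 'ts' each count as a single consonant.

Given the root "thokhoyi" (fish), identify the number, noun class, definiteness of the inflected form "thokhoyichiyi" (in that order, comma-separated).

dual, class IV, definite

Segment: thokhoyi-che-i-yi.
number: -che → dual.
noun class: -i/fu → class IV.
definiteness: -yi → definite.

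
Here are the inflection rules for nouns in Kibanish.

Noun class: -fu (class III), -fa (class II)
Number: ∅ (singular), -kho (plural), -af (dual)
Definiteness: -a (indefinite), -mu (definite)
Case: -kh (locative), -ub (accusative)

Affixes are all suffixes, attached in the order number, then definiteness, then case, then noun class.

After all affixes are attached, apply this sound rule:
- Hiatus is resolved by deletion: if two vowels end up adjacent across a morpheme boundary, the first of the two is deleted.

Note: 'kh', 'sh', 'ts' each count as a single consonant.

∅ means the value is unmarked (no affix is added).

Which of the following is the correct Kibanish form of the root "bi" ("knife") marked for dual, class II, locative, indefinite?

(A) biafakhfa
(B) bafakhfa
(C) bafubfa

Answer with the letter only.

Attach number dual -af → biaf.
Attach definiteness indefinite -a → biafa.
Attach case locative -kh → biafakh.
Attach noun class class II -fa → biafakhfa.
Apply vowel deletion: biafakhfa → bafakhfa.
So the correct form is bafakhfa, option (B).
(A) biafakhfa is wrong: it fails to apply the sound rule(s).
(C) bafubfa is wrong: it uses accusative instead of locative for case.

B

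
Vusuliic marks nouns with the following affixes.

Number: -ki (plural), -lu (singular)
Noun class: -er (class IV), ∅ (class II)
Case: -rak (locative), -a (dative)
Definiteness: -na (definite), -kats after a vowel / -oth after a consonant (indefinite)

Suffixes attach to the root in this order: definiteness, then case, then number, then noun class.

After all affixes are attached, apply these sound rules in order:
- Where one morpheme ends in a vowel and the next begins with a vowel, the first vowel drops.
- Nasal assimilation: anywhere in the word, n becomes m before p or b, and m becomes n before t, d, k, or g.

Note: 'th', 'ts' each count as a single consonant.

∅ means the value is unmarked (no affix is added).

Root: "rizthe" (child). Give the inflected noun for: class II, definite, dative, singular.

Attach definiteness definite -na → rizthena.
Attach case dative -a → rizthenaa.
Attach number singular -lu → rizthenaalu.
noun class = class II: zero marking, form stays rizthenaalu.
Apply vowel deletion: rizthenaalu → rizthenalu.
Nasal assimilation: no change.

rizthenalu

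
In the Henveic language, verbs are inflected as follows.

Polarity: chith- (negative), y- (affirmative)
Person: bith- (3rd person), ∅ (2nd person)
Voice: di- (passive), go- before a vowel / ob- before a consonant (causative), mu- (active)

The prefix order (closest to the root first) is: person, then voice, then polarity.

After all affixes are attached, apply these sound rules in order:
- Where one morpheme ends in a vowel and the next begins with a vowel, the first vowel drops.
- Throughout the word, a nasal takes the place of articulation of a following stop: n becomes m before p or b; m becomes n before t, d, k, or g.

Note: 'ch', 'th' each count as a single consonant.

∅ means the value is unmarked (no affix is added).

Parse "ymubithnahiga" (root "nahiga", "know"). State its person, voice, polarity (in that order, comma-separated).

Segment: y-mu-bith-nahiga.
person: bith- → 3rd person.
voice: mu- → active.
polarity: y- → affirmative.

3rd person, active, affirmative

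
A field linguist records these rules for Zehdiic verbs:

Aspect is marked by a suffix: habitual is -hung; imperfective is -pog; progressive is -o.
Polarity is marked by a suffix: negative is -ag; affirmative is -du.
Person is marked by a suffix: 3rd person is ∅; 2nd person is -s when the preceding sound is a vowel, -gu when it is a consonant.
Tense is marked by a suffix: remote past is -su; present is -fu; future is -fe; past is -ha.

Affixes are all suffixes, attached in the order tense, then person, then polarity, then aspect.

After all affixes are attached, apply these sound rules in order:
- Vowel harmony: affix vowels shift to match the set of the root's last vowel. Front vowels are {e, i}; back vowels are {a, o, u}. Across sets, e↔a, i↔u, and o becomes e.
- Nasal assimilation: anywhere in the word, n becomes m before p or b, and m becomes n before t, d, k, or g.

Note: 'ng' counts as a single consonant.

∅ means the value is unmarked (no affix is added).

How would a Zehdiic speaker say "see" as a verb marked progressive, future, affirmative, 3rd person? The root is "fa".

fafaduo

Attach tense future -fe → fafe.
person = 3rd person: zero marking, form stays fafe.
Attach polarity affirmative -du → fafedu.
Attach aspect progressive -o → fafeduo.
Apply vowel harmony: fafeduo → fafaduo.
Nasal assimilation: no change.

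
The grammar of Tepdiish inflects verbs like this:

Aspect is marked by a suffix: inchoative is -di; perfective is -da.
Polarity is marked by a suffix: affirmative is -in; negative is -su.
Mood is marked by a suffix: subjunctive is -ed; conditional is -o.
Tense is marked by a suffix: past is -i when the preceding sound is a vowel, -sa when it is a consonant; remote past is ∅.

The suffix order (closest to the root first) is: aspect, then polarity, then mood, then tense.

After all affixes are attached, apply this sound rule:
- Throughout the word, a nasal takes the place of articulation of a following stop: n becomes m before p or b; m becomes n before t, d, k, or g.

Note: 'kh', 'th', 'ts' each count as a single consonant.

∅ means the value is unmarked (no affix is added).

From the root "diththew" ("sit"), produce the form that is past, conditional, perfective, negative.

Attach aspect perfective -da → diththewda.
Attach polarity negative -su → diththewdasu.
Attach mood conditional -o → diththewdasuo.
Attach tense past -i (after vowel 'o') → diththewdasuoi.
Nasal assimilation: no change.

diththewdasuoi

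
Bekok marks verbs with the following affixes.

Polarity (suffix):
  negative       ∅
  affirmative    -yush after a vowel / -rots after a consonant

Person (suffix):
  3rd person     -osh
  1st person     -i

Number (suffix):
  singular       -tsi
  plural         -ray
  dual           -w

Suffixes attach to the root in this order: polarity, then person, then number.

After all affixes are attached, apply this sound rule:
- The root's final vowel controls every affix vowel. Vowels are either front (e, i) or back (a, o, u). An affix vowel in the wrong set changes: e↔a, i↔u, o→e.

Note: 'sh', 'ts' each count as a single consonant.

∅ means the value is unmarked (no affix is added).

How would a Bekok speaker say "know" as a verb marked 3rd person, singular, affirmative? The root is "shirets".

Attach polarity affirmative -rots (after consonant 'ts') → shiretsrots.
Attach person 3rd person -osh → shiretsrotsosh.
Attach number singular -tsi → shiretsrotsoshtsi.
Apply vowel harmony: shiretsrotsoshtsi → shiretsretseshtsi.

shiretsretseshtsi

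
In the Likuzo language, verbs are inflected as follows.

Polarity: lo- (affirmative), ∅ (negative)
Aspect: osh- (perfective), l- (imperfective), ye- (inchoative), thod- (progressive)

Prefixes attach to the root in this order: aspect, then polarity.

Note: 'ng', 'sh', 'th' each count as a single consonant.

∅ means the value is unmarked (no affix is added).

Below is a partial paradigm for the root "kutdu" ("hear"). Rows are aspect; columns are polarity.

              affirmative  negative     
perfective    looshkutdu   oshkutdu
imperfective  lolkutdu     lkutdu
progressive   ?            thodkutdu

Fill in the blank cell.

lothodkutdu

Attach aspect progressive thod- → thodkutdu.
Attach polarity affirmative lo- → lothodkutdu.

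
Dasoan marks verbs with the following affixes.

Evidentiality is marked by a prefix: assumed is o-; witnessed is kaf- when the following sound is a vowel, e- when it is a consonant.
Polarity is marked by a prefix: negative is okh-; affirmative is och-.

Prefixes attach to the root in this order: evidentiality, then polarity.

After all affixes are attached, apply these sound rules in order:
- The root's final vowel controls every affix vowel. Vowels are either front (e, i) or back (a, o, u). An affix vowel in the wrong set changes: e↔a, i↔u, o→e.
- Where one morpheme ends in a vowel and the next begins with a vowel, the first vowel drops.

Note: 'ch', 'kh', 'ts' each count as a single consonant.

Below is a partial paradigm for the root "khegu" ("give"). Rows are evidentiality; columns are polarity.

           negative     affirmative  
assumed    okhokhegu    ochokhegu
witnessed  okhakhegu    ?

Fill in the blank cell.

ochakhegu

Attach evidentiality witnessed e- (before consonant 'kh') → ekhegu.
Attach polarity affirmative och- → ochekhegu.
Apply vowel harmony: ochekhegu → ochakhegu.
Vowel deletion: no change.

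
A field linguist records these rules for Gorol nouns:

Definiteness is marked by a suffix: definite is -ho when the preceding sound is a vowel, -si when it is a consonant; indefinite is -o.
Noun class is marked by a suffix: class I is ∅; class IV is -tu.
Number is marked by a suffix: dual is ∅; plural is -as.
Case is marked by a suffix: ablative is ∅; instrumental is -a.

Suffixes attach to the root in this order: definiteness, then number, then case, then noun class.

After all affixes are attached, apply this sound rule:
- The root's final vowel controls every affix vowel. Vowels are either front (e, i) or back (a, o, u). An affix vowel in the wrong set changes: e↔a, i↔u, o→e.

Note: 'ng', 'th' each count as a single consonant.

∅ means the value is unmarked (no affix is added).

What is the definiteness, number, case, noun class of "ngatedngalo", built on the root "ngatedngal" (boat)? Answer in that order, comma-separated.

Segment: ngatedngal-o.
definiteness: -o → indefinite.
number: ∅ → dual.
case: ∅ → ablative.
noun class: ∅ → class I.

indefinite, dual, ablative, class I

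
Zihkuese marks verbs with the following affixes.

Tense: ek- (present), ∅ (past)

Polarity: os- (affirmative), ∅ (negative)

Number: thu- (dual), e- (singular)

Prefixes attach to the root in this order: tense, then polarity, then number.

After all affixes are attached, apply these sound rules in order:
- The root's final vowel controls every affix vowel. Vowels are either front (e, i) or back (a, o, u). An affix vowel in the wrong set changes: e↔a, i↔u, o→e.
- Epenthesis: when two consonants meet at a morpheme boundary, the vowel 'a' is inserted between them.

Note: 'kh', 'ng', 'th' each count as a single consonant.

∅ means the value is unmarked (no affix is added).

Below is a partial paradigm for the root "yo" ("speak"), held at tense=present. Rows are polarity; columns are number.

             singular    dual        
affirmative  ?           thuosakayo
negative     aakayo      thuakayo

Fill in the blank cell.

aosakayo

Attach tense present ek- → ekyo.
Attach polarity affirmative os- → osekyo.
Attach number singular e- → eosekyo.
Apply vowel harmony: eosekyo → aosakyo.
Apply epenthesis: aosakyo → aosakayo.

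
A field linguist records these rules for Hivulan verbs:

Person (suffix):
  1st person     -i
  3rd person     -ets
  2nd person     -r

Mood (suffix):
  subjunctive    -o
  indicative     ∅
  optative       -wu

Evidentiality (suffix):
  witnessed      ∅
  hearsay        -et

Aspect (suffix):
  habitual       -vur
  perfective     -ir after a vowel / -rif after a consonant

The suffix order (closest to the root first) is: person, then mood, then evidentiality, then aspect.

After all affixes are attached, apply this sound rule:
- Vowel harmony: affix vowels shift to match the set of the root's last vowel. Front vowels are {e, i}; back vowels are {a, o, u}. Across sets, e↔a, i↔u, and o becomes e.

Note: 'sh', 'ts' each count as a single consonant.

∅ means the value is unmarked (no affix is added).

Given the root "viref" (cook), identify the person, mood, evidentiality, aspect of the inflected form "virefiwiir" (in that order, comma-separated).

Segment: viref-i-wu-ir.
person: -i → 1st person.
mood: -wu → optative.
evidentiality: ∅ → witnessed.
aspect: -ir/rif → perfective.

1st person, optative, witnessed, perfective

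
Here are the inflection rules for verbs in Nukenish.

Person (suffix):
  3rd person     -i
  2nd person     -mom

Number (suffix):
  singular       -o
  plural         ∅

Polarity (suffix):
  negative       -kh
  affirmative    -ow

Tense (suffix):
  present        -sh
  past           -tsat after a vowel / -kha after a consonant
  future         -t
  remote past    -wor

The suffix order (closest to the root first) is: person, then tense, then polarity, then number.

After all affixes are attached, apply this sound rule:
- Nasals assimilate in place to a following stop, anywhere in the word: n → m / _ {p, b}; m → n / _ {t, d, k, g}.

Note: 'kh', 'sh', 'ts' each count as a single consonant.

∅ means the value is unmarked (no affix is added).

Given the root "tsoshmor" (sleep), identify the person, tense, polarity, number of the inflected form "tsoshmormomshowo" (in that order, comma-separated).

2nd person, present, affirmative, singular

Segment: tsoshmor-mom-sh-ow-o.
person: -mom → 2nd person.
tense: -sh → present.
polarity: -ow → affirmative.
number: -o → singular.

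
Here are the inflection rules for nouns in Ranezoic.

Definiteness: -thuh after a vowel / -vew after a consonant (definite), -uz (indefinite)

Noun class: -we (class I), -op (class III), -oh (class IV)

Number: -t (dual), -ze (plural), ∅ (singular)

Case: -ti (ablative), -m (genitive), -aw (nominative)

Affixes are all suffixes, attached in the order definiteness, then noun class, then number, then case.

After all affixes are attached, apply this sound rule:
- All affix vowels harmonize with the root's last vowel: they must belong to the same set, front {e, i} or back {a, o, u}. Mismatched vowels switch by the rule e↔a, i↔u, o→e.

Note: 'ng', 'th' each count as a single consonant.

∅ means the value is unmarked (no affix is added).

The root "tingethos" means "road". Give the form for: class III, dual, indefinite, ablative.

tingethosuzopttu

Attach definiteness indefinite -uz → tingethosuz.
Attach noun class class III -op → tingethosuzop.
Attach number dual -t → tingethosuzopt.
Attach case ablative -ti → tingethosuzoptti.
Apply vowel harmony: tingethosuzoptti → tingethosuzopttu.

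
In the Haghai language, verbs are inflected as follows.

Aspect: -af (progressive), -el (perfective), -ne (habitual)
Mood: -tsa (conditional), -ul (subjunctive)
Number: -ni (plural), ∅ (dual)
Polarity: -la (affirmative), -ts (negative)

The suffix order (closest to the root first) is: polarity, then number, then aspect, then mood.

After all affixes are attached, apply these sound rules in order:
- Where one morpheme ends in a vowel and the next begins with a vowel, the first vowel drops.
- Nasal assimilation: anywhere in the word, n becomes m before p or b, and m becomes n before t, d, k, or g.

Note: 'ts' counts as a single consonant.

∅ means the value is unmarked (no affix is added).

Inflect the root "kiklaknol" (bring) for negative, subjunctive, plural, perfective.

Attach polarity negative -ts → kiklaknolts.
Attach number plural -ni → kiklaknoltsni.
Attach aspect perfective -el → kiklaknoltsniel.
Attach mood subjunctive -ul → kiklaknoltsnielul.
Apply vowel deletion: kiklaknoltsnielul → kiklaknoltsnelul.
Nasal assimilation: no change.

kiklaknoltsnelul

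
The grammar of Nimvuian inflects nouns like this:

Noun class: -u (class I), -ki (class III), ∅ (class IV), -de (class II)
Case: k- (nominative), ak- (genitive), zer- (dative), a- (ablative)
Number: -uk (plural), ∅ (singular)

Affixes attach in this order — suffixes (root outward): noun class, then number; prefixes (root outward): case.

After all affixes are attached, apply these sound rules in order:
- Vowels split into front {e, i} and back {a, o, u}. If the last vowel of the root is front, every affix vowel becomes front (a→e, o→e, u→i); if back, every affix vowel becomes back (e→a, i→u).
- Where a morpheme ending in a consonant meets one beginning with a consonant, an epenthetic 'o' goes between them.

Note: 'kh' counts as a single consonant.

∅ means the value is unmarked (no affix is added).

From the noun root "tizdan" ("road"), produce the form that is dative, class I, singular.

Attach noun class class I -u → tizdanu.
number = singular: zero marking, form stays tizdanu.
Attach case dative zer- → zertizdanu.
Apply vowel harmony: zertizdanu → zartizdanu.
Apply epenthesis: zartizdanu → zarotizdanu.

zarotizdanu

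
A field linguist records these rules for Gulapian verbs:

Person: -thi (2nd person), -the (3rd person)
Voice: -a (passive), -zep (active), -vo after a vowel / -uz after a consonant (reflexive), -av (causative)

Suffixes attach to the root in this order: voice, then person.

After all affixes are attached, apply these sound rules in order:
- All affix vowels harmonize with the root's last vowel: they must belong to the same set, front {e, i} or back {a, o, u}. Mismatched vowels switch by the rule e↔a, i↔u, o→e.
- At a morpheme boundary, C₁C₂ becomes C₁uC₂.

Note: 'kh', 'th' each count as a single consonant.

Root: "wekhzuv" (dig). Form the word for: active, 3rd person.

Attach voice active -zep → wekhzuvzep.
Attach person 3rd person -the → wekhzuvzepthe.
Apply vowel harmony: wekhzuvzepthe → wekhzuvzaptha.
Apply epenthesis: wekhzuvzaptha → wekhzuvuzaputha.

wekhzuvuzaputha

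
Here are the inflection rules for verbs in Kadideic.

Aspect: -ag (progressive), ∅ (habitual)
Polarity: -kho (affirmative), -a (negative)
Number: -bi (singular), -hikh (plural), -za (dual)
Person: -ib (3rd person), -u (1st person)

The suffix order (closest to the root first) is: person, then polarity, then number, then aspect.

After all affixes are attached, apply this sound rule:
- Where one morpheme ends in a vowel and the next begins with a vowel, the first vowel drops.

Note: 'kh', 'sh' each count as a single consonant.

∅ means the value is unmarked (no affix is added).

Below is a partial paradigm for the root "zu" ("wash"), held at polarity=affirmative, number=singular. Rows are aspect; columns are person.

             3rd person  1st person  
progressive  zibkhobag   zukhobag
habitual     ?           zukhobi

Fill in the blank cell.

zibkhobi

Attach person 3rd person -ib → zuib.
Attach polarity affirmative -kho → zuibkho.
Attach number singular -bi → zuibkhobi.
aspect = habitual: zero marking, form stays zuibkhobi.
Apply vowel deletion: zuibkhobi → zibkhobi.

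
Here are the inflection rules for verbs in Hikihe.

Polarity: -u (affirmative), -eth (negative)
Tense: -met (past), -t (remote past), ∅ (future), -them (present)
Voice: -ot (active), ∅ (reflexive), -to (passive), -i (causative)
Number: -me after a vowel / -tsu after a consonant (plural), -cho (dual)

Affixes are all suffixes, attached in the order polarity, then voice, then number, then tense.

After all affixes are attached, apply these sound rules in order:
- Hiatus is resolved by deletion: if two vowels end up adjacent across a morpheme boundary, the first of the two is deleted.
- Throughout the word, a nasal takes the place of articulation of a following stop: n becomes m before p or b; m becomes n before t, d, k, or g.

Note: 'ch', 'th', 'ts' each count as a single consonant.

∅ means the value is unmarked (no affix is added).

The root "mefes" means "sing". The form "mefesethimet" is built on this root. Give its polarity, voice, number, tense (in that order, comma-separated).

negative, causative, plural, remote past

Segment: mefes-eth-i-me-t.
polarity: -eth → negative.
voice: -i → causative.
number: -me/tsu → plural.
tense: -t → remote past.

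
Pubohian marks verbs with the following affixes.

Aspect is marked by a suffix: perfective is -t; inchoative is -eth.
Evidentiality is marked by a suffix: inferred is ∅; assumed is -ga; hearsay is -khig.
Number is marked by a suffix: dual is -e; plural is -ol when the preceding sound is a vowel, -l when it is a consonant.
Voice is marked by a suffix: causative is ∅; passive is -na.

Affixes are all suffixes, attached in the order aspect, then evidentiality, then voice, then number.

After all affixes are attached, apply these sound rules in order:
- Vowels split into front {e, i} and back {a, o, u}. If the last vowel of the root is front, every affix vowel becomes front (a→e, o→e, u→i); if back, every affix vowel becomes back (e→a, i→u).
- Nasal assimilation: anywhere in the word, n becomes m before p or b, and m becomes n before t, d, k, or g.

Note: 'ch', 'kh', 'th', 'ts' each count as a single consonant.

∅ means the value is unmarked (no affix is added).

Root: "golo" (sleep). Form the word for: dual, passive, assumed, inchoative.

goloathganaa

Attach aspect inchoative -eth → goloeth.
Attach evidentiality assumed -ga → goloethga.
Attach voice passive -na → goloethgana.
Attach number dual -e → goloethganae.
Apply vowel harmony: goloethganae → goloathganaa.
Nasal assimilation: no change.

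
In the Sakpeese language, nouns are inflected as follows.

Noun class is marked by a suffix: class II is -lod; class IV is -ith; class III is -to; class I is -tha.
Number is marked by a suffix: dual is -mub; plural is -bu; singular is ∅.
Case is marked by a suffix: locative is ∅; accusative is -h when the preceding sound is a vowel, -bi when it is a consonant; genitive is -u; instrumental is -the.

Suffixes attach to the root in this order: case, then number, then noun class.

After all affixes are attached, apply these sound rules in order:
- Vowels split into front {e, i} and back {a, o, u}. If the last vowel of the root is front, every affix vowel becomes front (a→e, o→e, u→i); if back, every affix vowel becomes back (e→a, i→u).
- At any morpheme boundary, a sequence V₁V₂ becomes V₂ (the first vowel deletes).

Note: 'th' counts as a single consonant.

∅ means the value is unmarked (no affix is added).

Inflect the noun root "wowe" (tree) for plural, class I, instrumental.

wowethebithe

Attach case instrumental -the → wowethe.
Attach number plural -bu → wowethebu.
Attach noun class class I -tha → wowethebutha.
Apply vowel harmony: wowethebutha → wowethebithe.
Vowel deletion: no change.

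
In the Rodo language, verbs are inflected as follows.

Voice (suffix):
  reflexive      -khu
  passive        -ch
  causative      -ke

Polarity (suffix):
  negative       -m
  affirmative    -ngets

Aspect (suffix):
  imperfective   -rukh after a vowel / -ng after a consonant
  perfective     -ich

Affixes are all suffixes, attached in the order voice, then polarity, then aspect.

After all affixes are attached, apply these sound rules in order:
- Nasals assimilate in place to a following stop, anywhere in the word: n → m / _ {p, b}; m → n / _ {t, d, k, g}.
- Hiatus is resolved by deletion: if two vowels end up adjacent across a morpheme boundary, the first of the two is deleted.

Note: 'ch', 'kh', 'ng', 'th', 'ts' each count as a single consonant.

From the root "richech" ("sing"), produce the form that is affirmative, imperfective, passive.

Attach voice passive -ch → richechch.
Attach polarity affirmative -ngets → richechchngets.
Attach aspect imperfective -ng (after consonant 'ts') → richechchngetsng.
Nasal assimilation: no change.
Vowel deletion: no change.

richechchngetsng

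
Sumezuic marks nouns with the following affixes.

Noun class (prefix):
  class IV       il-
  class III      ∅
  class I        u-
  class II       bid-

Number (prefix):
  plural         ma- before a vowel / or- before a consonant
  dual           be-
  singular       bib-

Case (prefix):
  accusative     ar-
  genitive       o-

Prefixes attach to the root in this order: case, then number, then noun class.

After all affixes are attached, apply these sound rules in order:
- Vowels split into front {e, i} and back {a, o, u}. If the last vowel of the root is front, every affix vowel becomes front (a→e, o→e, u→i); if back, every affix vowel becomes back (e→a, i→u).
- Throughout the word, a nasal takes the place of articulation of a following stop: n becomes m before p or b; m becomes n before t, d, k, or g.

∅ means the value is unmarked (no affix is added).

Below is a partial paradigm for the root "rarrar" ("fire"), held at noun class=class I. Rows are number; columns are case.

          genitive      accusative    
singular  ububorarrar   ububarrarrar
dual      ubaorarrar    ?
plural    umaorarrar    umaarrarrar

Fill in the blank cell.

Attach case accusative ar- → arrarrar.
Attach number dual be- → bearrarrar.
Attach noun class class I u- → ubearrarrar.
Apply vowel harmony: ubearrarrar → ubaarrarrar.
Nasal assimilation: no change.

ubaarrarrar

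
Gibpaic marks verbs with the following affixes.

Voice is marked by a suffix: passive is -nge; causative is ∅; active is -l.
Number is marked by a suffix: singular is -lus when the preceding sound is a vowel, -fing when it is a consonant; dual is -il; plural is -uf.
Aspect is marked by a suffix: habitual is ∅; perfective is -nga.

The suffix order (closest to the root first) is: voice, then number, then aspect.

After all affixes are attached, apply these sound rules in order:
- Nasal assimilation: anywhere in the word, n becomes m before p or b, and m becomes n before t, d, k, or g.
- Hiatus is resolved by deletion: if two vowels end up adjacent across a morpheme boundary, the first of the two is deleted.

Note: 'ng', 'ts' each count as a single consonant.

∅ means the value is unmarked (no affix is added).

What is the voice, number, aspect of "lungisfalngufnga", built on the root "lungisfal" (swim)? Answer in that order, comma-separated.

passive, plural, perfective

Segment: lungisfal-nge-uf-nga.
voice: -nge → passive.
number: -uf → plural.
aspect: -nga → perfective.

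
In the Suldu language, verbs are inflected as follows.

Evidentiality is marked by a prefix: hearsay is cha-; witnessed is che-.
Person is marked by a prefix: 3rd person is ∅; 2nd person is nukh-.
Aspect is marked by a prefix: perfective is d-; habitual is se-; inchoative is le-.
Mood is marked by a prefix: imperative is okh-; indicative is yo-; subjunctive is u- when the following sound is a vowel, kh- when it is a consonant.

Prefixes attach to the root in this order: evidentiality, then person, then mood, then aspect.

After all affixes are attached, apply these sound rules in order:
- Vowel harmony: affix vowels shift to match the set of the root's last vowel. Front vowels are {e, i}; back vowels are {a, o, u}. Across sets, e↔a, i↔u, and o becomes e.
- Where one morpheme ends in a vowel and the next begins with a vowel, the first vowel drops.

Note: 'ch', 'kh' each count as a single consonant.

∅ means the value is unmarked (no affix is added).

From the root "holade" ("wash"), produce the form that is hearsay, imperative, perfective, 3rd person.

dekhcheholade

Attach evidentiality hearsay cha- → chaholade.
person = 3rd person: zero marking, form stays chaholade.
Attach mood imperative okh- → okhchaholade.
Attach aspect perfective d- → dokhchaholade.
Apply vowel harmony: dokhchaholade → dekhcheholade.
Vowel deletion: no change.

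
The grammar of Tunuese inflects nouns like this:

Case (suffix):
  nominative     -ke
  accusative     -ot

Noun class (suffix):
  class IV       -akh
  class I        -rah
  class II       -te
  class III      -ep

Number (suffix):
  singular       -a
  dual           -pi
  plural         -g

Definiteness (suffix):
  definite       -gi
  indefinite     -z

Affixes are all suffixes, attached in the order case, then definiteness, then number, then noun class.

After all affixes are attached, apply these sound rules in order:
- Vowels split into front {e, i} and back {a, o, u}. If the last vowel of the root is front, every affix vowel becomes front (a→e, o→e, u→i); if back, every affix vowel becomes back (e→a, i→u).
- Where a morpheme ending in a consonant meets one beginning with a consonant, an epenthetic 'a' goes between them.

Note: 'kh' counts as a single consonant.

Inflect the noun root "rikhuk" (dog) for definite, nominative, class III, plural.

rikhukakagugap

Attach case nominative -ke → rikhukke.
Attach definiteness definite -gi → rikhukkegi.
Attach number plural -g → rikhukkegig.
Attach noun class class III -ep → rikhukkegigep.
Apply vowel harmony: rikhukkegigep → rikhukkagugap.
Apply epenthesis: rikhukkagugap → rikhukakagugap.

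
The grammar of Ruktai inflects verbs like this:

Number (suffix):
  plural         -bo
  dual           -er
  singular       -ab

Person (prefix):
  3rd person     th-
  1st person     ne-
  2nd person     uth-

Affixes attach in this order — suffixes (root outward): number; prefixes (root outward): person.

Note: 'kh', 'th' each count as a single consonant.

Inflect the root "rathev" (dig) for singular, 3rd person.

Attach person 3rd person th- → thrathev.
Attach number singular -ab → thrathevab.

thrathevab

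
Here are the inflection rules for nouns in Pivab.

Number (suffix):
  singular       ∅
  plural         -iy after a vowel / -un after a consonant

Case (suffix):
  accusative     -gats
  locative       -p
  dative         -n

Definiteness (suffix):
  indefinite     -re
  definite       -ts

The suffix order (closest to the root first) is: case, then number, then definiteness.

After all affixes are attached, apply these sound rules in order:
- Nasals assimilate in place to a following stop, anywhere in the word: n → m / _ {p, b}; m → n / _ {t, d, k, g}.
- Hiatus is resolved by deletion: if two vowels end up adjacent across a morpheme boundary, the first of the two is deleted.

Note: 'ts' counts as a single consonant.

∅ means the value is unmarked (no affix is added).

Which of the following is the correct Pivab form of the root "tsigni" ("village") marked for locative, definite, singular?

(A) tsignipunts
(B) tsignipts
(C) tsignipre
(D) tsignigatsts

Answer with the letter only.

B

Attach case locative -p → tsignip.
number = singular: zero marking, form stays tsignip.
Attach definiteness definite -ts → tsignipts.
Nasal assimilation: no change.
Vowel deletion: no change.
So the correct form is tsignipts, option (B).
(C) tsignipre is wrong: it uses indefinite instead of definite for definiteness.
(A) tsignipunts is wrong: it uses plural instead of singular for number.
(D) tsignigatsts is wrong: it uses accusative instead of locative for case.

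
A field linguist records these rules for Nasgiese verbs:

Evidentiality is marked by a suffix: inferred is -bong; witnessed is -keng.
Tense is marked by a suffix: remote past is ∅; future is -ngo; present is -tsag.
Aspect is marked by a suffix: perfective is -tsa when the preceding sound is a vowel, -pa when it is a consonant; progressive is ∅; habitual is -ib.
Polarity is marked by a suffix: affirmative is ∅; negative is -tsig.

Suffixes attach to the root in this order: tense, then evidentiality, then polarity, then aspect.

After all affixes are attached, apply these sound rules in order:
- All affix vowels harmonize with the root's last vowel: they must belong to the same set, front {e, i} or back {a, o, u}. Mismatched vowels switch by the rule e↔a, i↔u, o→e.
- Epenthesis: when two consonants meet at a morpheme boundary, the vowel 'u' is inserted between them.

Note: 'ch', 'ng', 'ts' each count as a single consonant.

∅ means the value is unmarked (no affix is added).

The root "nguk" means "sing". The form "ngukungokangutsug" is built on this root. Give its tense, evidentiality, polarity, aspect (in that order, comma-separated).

Segment: nguk-ngo-keng-tsig.
tense: -ngo → future.
evidentiality: -keng → witnessed.
polarity: -tsig → negative.
aspect: ∅ → progressive.

future, witnessed, negative, progressive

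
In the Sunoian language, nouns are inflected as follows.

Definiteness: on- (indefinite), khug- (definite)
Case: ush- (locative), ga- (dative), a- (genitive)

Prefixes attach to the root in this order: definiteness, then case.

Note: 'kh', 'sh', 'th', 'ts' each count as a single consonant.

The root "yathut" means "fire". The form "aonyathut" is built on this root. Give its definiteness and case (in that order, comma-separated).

indefinite, genitive

Segment: a-on-yathut.
definiteness: on- → indefinite.
case: a- → genitive.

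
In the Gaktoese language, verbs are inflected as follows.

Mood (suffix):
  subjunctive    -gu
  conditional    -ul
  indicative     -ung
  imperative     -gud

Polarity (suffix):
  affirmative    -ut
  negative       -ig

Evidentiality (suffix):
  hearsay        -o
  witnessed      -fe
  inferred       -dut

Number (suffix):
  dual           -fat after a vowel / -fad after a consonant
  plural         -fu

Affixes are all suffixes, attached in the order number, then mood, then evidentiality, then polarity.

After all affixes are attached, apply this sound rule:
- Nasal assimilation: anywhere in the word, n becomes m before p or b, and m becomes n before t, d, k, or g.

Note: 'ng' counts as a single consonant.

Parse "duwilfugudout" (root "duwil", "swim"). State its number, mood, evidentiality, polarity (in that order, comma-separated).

plural, imperative, hearsay, affirmative

Segment: duwil-fu-gud-o-ut.
number: -fu → plural.
mood: -gud → imperative.
evidentiality: -o → hearsay.
polarity: -ut → affirmative.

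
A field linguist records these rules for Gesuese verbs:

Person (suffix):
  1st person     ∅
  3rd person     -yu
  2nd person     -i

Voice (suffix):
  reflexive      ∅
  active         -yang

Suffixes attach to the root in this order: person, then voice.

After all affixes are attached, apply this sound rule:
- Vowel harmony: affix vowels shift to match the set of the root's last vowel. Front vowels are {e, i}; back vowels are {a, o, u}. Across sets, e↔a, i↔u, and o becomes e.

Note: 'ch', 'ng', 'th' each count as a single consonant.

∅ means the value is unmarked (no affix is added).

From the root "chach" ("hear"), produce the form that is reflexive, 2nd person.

Attach person 2nd person -i → chachi.
voice = reflexive: zero marking, form stays chachi.
Apply vowel harmony: chachi → chachu.

chachu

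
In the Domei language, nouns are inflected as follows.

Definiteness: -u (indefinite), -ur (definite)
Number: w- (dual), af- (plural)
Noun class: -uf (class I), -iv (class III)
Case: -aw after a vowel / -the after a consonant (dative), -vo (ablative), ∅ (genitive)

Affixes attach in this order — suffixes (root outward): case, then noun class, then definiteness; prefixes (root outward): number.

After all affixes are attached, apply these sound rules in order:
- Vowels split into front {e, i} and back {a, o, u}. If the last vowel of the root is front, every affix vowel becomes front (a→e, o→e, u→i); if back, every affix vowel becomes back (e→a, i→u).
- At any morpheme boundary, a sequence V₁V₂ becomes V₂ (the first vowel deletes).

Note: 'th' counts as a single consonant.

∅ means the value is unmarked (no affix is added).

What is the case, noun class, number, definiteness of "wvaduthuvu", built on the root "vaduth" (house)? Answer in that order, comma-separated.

Segment: w-vaduth-iv-u.
case: ∅ → genitive.
noun class: -iv → class III.
number: w- → dual.
definiteness: -u → indefinite.

genitive, class III, dual, indefinite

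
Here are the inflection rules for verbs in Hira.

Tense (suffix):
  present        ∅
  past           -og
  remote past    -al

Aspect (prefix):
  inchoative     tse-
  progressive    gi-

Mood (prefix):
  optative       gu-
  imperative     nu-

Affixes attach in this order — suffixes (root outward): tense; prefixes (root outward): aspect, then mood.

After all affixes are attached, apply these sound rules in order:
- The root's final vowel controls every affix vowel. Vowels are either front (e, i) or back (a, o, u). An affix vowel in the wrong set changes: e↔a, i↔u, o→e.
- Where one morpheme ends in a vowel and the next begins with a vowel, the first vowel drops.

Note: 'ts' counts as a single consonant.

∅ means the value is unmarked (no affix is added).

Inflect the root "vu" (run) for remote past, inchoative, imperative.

nutsaval

Attach tense remote past -al → vual.
Attach aspect inchoative tse- → tsevual.
Attach mood imperative nu- → nutsevual.
Apply vowel harmony: nutsevual → nutsavual.
Apply vowel deletion: nutsavual → nutsaval.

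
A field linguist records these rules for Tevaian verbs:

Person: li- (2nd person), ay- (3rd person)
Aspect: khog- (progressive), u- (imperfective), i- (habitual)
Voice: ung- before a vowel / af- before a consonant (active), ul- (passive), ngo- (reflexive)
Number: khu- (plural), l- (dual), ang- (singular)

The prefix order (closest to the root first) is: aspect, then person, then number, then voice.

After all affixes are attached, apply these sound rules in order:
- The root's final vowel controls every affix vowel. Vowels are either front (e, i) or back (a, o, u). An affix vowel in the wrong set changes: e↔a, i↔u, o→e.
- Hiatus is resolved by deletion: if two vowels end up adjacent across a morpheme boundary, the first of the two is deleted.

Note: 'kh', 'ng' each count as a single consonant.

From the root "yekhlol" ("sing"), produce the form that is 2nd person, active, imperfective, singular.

Attach aspect imperfective u- → uyekhlol.
Attach person 2nd person li- → liuyekhlol.
Attach number singular ang- → angliuyekhlol.
Attach voice active ung- (before vowel 'a') → ungangliuyekhlol.
Apply vowel harmony: ungangliuyekhlol → ungangluuyekhlol.
Apply vowel deletion: ungangluuyekhlol → ungangluyekhlol.

ungangluyekhlol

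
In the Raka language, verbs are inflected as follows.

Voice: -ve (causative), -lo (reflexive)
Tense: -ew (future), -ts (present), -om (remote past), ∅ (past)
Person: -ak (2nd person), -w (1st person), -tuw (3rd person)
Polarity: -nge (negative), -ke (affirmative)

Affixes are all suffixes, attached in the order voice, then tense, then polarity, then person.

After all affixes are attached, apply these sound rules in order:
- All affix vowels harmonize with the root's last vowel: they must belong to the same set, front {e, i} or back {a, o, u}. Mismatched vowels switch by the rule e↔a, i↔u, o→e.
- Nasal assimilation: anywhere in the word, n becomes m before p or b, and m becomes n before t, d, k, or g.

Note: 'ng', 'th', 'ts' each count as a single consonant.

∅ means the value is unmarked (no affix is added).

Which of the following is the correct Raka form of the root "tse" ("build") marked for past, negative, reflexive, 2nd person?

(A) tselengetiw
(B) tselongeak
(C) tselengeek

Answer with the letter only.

Attach voice reflexive -lo → tselo.
tense = past: zero marking, form stays tselo.
Attach polarity negative -nge → tselonge.
Attach person 2nd person -ak → tselongeak.
Apply vowel harmony: tselongeak → tselengeek.
Nasal assimilation: no change.
So the correct form is tselengeek, option (C).
(B) tselongeak is wrong: it fails to apply the sound rule(s).
(A) tselengetiw is wrong: it uses 3rd person instead of 2nd person for person.

C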